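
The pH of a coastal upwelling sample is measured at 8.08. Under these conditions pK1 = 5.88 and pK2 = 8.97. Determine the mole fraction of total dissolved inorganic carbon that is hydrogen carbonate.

α₁ = 0.881

α₁ = 1 / (1 + [H⁺]/K1 + K2/[H⁺]) = 1 / (1 + 10^-2.20 + 10^-0.89)
   = 1 / (1 + 0.0063096 + 0.12882) = 1/1.1351 = 0.8810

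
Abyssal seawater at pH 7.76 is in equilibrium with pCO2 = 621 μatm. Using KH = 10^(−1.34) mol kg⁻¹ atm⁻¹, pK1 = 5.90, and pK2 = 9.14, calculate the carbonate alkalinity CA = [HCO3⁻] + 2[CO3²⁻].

[CO2*] = KH · pCO2 = 10^(−1.34) × 621×10^-6 = 2.839×10^-5 mol/kg
α₀ = 1/(1 + K1/[H⁺] + K1K2/[H⁺]²) = 1/(1 + 10^+1.86 + 10^+0.48) = 0.01308
DIC = [CO2*]/α₀ = 2.839×10^-5 / 0.01308 = 2.170 mmol/kg
CA = (α₁ + 2α₂)·DIC = (0.9474 + 2×0.03950) × 2.170 = 2.23 mmol/kg

CA = 2.23 mmol/kg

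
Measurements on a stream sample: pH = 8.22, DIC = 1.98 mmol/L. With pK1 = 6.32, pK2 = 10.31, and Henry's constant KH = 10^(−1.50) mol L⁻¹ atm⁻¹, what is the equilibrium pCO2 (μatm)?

α₀ = 1 / (1 + K1/[H⁺] + K1K2/[H⁺]²) = 1 / (1 + 10^+1.90 + 10^-0.19)
   = 1 / (1 + 79.433 + 0.64565) = 1/81.078 = 0.01233
[CO2*] = α₀ × DIC = 0.01233 × 1.98 = 0.02442 mmol/L
pCO2 = [CO2*]/KH = 2.442×10^-5 / 3.162×10^-2 = 772 μatm

pCO2 = 772 μatm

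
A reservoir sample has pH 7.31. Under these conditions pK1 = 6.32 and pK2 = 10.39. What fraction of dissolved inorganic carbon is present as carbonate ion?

α₂ = 1 / (1 + [H⁺]/K2 + [H⁺]²/(K1K2)) = 1 / (1 + 10^+3.08 + 10^+2.09)
   = 1 / (1 + 1202.3 + 123.03) = 1/1326.3 = 0.0007540

α₂ = 0.000754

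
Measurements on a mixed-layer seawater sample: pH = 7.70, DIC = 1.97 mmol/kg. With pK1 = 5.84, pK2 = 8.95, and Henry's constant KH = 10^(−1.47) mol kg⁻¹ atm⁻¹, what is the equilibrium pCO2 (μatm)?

α₀ = 1 / (1 + K1/[H⁺] + K1K2/[H⁺]²) = 1 / (1 + 10^+1.86 + 10^+0.61)
   = 1 / (1 + 72.444 + 4.0738) = 1/77.517 = 0.01290
[CO2*] = α₀ × DIC = 0.01290 × 1.97 = 0.02541 mmol/kg
pCO2 = [CO2*]/KH = 2.541×10^-5 / 3.388×10^-2 = 750 μatm

pCO2 = 750 μatm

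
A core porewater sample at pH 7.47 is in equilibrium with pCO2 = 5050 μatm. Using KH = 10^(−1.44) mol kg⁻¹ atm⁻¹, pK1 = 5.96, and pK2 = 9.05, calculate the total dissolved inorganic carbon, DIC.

[CO2*] = KH · pCO2 = 10^(−1.44) × 5050×10^-6 = 1.834×10^-4 mol/kg
α₀ = 1/(1 + K1/[H⁺] + K1K2/[H⁺]²) = 1/(1 + 10^+1.51 + 10^-0.07) = 0.02923
DIC = [CO2*]/α₀ = 1.834×10^-4 / 0.02923 = 6.27 mmol/kg

DIC = 6.27 mmol/kg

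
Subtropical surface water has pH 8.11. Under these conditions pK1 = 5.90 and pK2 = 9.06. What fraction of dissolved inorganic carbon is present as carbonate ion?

α₂ = 1 / (1 + [H⁺]/K2 + [H⁺]²/(K1K2)) = 1 / (1 + 10^+0.95 + 10^-1.26)
   = 1 / (1 + 8.9125 + 0.054954) = 1/9.9675 = 0.1003

α₂ = 0.100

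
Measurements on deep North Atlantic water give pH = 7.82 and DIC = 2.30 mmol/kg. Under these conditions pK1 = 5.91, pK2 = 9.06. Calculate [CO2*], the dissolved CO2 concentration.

[CO2*] = 0.0264 mmol/kg

α₀ = 1 / (1 + K1/[H⁺] + K1K2/[H⁺]²) = 1 / (1 + 10^+1.91 + 10^+0.67)
   = 1 / (1 + 81.283 + 4.6774) = 1/86.960 = 0.01150
[CO2*] = α₀ × DIC = 0.01150 × 2.30 = 0.0264 mmol/kg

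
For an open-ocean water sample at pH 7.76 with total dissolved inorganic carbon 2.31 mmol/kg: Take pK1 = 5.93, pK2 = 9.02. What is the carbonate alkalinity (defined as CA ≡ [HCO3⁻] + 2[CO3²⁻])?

CA = 2.40 mmol/kg

CA = [HCO3⁻] + 2[CO3²⁻] = (α₁ + 2α₂)·DIC
At pH 7.76: [H⁺]/K1 = 10^-1.83 = 0.014791, K2/[H⁺] = 10^-1.26 = 0.054954
α₁ = 1/(1 + 0.014791 + 0.054954) = 1/1.0697 = 0.9348; α₂ = α₁·K2/[H⁺] = 0.05137
α₁ + 2α₂ = 1.0375
CA = 1.0375 × 2.31 = 2.40 mmol/kg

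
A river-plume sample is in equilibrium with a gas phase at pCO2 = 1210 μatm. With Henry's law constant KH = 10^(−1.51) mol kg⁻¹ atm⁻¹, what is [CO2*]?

[CO2*] = 37.4 μmol/kg

KH = 10^(−1.51) = 3.090×10^-2 mol kg⁻¹ atm⁻¹
[CO2*] = KH · pCO2 = 3.090×10^-2 × 1210×10^-6 atm = 3.74×10^-5 mol/kg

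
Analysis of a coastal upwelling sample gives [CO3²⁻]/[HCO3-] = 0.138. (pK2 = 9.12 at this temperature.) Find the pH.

pH = 8.26

From K2 = [H⁺][CO3²⁻]/[HCO3-]:  pH = pK2 + log₁₀([CO3²⁻]/[HCO3-])
log₁₀(0.138) = -0.860
pH = 9.12 + (-0.860) = 8.26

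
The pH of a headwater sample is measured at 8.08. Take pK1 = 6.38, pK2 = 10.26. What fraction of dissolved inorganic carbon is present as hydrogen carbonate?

α₁ = 1 / (1 + [H⁺]/K1 + K2/[H⁺]) = 1 / (1 + 10^-1.70 + 10^-2.18)
   = 1 / (1 + 0.019953 + 0.0066069) = 1/1.0266 = 0.9741

α₁ = 0.974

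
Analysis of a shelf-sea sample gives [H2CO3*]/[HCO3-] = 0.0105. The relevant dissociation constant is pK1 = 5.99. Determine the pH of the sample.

From K1 = [H⁺][HCO3-]/[H2CO3*]:  pH = pK1 − log₁₀([H2CO3*]/[HCO3-])
log₁₀(0.0105) = -1.979
pH = 5.99 − (-1.979) = 7.97

pH = 7.97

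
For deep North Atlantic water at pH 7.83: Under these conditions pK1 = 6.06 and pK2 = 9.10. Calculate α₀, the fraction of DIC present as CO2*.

α₀ = 0.0159

α₀ = 1 / (1 + K1/[H⁺] + K1K2/[H⁺]²) = 1 / (1 + 10^+1.77 + 10^+0.50)
   = 1 / (1 + 58.884 + 3.1623) = 1/63.047 = 0.01586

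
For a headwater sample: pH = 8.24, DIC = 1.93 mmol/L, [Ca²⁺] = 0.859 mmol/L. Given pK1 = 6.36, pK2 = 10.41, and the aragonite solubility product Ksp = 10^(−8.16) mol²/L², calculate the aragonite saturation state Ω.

α₂ = 1 / (1 + [H⁺]/K2 + [H⁺]²/(K1K2)) = 1 / (1 + 10^+2.17 + 10^+0.29)
   = 1 / (1 + 147.91 + 1.9498) = 1/150.86 = 0.006629
[CO3²⁻] = α₂ × DIC = 0.006629 × 1.93 = 0.01279 mmol/L = 12.79 μmol/L
Ksp = 10^(−8.16) = 6.918×10^-9
Ω = [Ca²⁺][CO3²⁻]/Ksp = (0.859×10^-3)(1.279×10^-5) / 6.918×10^-9 = 1.59

Ω = 1.59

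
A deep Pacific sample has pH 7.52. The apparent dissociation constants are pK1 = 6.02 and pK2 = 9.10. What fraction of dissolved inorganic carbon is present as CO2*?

α₀ = 0.0299

α₀ = 1 / (1 + K1/[H⁺] + K1K2/[H⁺]²) = 1 / (1 + 10^+1.50 + 10^-0.08)
   = 1 / (1 + 31.623 + 0.83176) = 1/33.455 = 0.02989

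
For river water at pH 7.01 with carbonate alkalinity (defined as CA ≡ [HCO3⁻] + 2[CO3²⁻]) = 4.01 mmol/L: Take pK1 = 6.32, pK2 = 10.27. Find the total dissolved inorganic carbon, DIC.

CA = [HCO3⁻] + 2[CO3²⁻] = (α₁ + 2α₂)·DIC
At pH 7.01: [H⁺]/K1 = 10^-0.69 = 0.20417, K2/[H⁺] = 10^-3.26 = 0.00054954
α₁ = 1/(1 + 0.20417 + 0.00054954) = 1/1.2047 = 0.8301; α₂ = α₁·K2/[H⁺] = 0.0004562
α₁ + 2α₂ = 0.8310
DIC = CA / (α₁ + 2α₂) = 4.01 / 0.8310 = 4.83 mmol/L

DIC = 4.83 mmol/L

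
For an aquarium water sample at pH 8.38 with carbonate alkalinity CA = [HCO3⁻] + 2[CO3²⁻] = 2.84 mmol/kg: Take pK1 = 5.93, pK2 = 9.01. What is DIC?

CA = [HCO3⁻] + 2[CO3²⁻] = (α₁ + 2α₂)·DIC
At pH 8.38: [H⁺]/K1 = 10^-2.45 = 0.0035481, K2/[H⁺] = 10^-0.63 = 0.23442
α₁ = 1/(1 + 0.0035481 + 0.23442) = 1/1.2380 = 0.8078; α₂ = α₁·K2/[H⁺] = 0.1894
α₁ + 2α₂ = 1.1865
DIC = CA / (α₁ + 2α₂) = 2.84 / 1.1865 = 2.39 mmol/kg

DIC = 2.39 mmol/kg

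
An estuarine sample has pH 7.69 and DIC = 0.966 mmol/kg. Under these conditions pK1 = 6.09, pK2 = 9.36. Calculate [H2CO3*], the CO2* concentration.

[CO2*] = 0.0232 mmol/kg

α₀ = 1 / (1 + K1/[H⁺] + K1K2/[H⁺]²) = 1 / (1 + 10^+1.60 + 10^-0.07)
   = 1 / (1 + 39.811 + 0.85114) = 1/41.662 = 0.02400
[CO2*] = α₀ × DIC = 0.02400 × 0.966 = 0.0232 mmol/kg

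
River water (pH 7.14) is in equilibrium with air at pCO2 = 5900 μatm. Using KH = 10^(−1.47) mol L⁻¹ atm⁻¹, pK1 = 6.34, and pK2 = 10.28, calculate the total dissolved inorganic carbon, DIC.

[CO2*] = KH · pCO2 = 10^(−1.47) × 5900×10^-6 = 1.999×10^-4 mol/L
α₀ = 1/(1 + K1/[H⁺] + K1K2/[H⁺]²) = 1/(1 + 10^+0.80 + 10^-2.34) = 0.1367
DIC = [CO2*]/α₀ = 1.999×10^-4 / 0.1367 = 1.46 mmol/L

DIC = 1.46 mmol/L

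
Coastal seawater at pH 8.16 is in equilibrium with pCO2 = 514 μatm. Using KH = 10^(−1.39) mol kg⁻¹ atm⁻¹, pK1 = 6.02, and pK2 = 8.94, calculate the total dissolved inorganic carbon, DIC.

[CO2*] = KH · pCO2 = 10^(−1.39) × 514×10^-6 = 2.094×10^-5 mol/kg
α₀ = 1/(1 + K1/[H⁺] + K1K2/[H⁺]²) = 1/(1 + 10^+2.14 + 10^+1.36) = 0.006175
DIC = [CO2*]/α₀ = 2.094×10^-5 / 0.006175 = 3.39 mmol/kg

DIC = 3.39 mmol/kg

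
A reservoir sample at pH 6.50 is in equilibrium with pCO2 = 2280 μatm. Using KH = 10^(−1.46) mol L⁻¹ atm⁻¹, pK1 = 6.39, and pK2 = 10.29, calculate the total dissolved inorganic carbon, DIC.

[CO2*] = KH · pCO2 = 10^(−1.46) × 2280×10^-6 = 7.906×10^-5 mol/L
α₀ = 1/(1 + K1/[H⁺] + K1K2/[H⁺]²) = 1/(1 + 10^+0.11 + 10^-3.68) = 0.4370
DIC = [CO2*]/α₀ = 7.906×10^-5 / 0.4370 = 0.181 mmol/L

DIC = 0.181 mmol/L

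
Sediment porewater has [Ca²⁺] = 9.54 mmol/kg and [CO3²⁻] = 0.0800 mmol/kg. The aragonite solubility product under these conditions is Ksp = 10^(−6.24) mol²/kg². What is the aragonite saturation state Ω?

Ksp = 10^(−6.24) = 5.754×10^-7
Ω = [Ca²⁺][CO3²⁻]/Ksp = (9.54×10^-3)(0.0800×10^-3) / 5.754×10^-7 = 1.33

Ω = 1.33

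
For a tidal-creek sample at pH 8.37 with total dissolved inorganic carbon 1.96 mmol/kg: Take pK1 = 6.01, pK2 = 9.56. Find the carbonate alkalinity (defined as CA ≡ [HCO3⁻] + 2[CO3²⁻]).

CA = [HCO3⁻] + 2[CO3²⁻] = (α₁ + 2α₂)·DIC
At pH 8.37: [H⁺]/K1 = 10^-2.36 = 0.0043652, K2/[H⁺] = 10^-1.19 = 0.064565
α₁ = 1/(1 + 0.0043652 + 0.064565) = 1/1.0689 = 0.9355; α₂ = α₁·K2/[H⁺] = 0.06040
α₁ + 2α₂ = 1.0563
CA = 1.0563 × 1.96 = 2.07 mmol/kg

CA = 2.07 mmol/kg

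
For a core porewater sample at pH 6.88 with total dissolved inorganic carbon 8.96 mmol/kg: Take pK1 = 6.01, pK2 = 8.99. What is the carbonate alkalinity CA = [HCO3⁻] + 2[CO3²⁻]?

CA = [HCO3⁻] + 2[CO3²⁻] = (α₁ + 2α₂)·DIC
At pH 6.88: [H⁺]/K1 = 10^-0.87 = 0.13490, K2/[H⁺] = 10^-2.11 = 0.0077625
α₁ = 1/(1 + 0.13490 + 0.0077625) = 1/1.1427 = 0.8752; α₂ = α₁·K2/[H⁺] = 0.006793
α₁ + 2α₂ = 0.8887
CA = 0.8887 × 8.96 = 7.96 mmol/kg

CA = 7.96 mmol/kg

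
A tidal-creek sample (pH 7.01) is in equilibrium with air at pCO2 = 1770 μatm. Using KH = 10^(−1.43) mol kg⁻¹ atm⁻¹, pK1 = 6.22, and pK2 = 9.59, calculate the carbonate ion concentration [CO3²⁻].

[CO2*] = KH · pCO2 = 10^(−1.43) × 1770×10^-6 = 6.576×10^-5 mol/kg
α₀ = 1/(1 + K1/[H⁺] + K1K2/[H⁺]²) = 1/(1 + 10^+0.79 + 10^-1.79) = 0.1392
DIC = [CO2*]/α₀ = 6.576×10^-5 / 0.1392 = 0.4723 mmol/kg
[CO3²⁻] = α₂·DIC; α₂ = 0.002258, so [CO3²⁻] = 0.002258 × 0.4723 = 0.00107 mmol/kg = 1.07 μmol/kg

[CO3²⁻] = 1.07 μmol/kg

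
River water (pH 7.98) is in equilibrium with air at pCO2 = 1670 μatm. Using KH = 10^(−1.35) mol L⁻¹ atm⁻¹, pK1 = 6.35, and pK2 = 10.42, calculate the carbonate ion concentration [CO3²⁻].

[CO3²⁻] = 11.6 μmol/L

[CO2*] = KH · pCO2 = 10^(−1.35) × 1670×10^-6 = 7.460×10^-5 mol/L
α₀ = 1/(1 + K1/[H⁺] + K1K2/[H⁺]²) = 1/(1 + 10^+1.63 + 10^-0.81) = 0.02282
DIC = [CO2*]/α₀ = 7.460×10^-5 / 0.02282 = 3.268 mmol/L
[CO3²⁻] = α₂·DIC; α₂ = 0.003535, so [CO3²⁻] = 0.003535 × 3.268 = 0.0116 mmol/L = 11.6 μmol/L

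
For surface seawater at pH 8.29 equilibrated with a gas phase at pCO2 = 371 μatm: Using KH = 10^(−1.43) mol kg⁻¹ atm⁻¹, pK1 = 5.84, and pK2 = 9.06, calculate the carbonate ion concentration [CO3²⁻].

[CO3²⁻] = 0.660 mmol/kg

[CO2*] = KH · pCO2 = 10^(−1.43) × 371×10^-6 = 1.378×10^-5 mol/kg
α₀ = 1/(1 + K1/[H⁺] + K1K2/[H⁺]²) = 1/(1 + 10^+2.45 + 10^+1.68) = 0.003024
DIC = [CO2*]/α₀ = 1.378×10^-5 / 0.003024 = 4.558 mmol/kg
[CO3²⁻] = α₂·DIC; α₂ = 0.1447, so [CO3²⁻] = 0.1447 × 4.558 = 0.660 mmol/kg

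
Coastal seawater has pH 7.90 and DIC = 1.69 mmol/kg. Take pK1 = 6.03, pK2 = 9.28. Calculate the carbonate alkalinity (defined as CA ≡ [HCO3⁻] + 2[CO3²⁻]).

CA = 1.74 mmol/kg

CA = [HCO3⁻] + 2[CO3²⁻] = (α₁ + 2α₂)·DIC
At pH 7.90: [H⁺]/K1 = 10^-1.87 = 0.013490, K2/[H⁺] = 10^-1.38 = 0.041687
α₁ = 1/(1 + 0.013490 + 0.041687) = 1/1.0552 = 0.9477; α₂ = α₁·K2/[H⁺] = 0.03951
α₁ + 2α₂ = 1.0267
CA = 1.0267 × 1.69 = 1.74 mmol/kg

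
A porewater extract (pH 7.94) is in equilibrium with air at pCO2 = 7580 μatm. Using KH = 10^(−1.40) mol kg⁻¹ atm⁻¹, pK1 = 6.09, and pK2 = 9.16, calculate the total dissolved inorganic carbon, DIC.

DIC = 23.0 mmol/kg

[CO2*] = KH · pCO2 = 10^(−1.40) × 7580×10^-6 = 3.018×10^-4 mol/kg
α₀ = 1/(1 + K1/[H⁺] + K1K2/[H⁺]²) = 1/(1 + 10^+1.85 + 10^+0.63) = 0.01315
DIC = [CO2*]/α₀ = 3.018×10^-4 / 0.01315 = 23.0 mmol/kg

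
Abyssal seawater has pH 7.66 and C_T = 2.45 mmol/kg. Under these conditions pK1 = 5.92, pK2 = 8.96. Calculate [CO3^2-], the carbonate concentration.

[CO3²⁻] = 0.115 mmol/kg

α₂ = 1 / (1 + [H⁺]/K2 + [H⁺]²/(K1K2)) = 1 / (1 + 10^+1.30 + 10^-0.44)
   = 1 / (1 + 19.953 + 0.36308) = 1/21.316 = 0.04691
[CO3²⁻] = α₂ × DIC = 0.04691 × 2.45 = 0.115 mmol/kg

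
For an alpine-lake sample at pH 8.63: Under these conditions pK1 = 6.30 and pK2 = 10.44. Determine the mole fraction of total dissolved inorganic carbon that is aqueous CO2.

α₀ = 0.00458

α₀ = 1 / (1 + K1/[H⁺] + K1K2/[H⁺]²) = 1 / (1 + 10^+2.33 + 10^+0.52)
   = 1 / (1 + 213.80 + 3.3113) = 1/218.11 = 0.004585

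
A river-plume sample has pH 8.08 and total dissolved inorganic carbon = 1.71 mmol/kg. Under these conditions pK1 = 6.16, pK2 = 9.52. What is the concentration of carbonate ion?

[CO3²⁻] = 0.0592 mmol/kg

α₂ = 1 / (1 + [H⁺]/K2 + [H⁺]²/(K1K2)) = 1 / (1 + 10^+1.44 + 10^-0.48)
   = 1 / (1 + 27.542 + 0.33113) = 1/28.873 = 0.03463
[CO3²⁻] = α₂ × DIC = 0.03463 × 1.71 = 0.0592 mmol/kg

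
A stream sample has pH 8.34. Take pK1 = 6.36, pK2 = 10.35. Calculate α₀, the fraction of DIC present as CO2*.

α₀ = 1 / (1 + K1/[H⁺] + K1K2/[H⁺]²) = 1 / (1 + 10^+1.98 + 10^-0.03)
   = 1 / (1 + 95.499 + 0.93325) = 1/97.433 = 0.01026

α₀ = 0.0103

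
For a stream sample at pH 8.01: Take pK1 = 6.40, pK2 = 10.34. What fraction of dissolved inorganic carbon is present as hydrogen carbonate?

α₁ = 1 / (1 + [H⁺]/K1 + K2/[H⁺]) = 1 / (1 + 10^-1.61 + 10^-2.33)
   = 1 / (1 + 0.024547 + 0.0046774) = 1/1.0292 = 0.9716

α₁ = 0.972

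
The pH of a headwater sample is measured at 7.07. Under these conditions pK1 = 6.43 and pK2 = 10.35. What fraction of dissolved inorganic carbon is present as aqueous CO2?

α₀ = 1 / (1 + K1/[H⁺] + K1K2/[H⁺]²) = 1 / (1 + 10^+0.64 + 10^-2.64)
   = 1 / (1 + 4.3652 + 0.0022909) = 1/5.3674 = 0.1863

α₀ = 0.186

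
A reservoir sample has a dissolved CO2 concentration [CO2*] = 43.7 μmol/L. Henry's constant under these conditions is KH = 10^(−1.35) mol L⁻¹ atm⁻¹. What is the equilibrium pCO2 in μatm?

pCO2 = 978 μatm

KH = 10^(−1.35) = 4.467×10^-2 mol L⁻¹ atm⁻¹
pCO2 = [CO2*]/KH = 43.7×10^-6 / 4.467×10^-2 = 9.78×10^-4 atm = 978 μatm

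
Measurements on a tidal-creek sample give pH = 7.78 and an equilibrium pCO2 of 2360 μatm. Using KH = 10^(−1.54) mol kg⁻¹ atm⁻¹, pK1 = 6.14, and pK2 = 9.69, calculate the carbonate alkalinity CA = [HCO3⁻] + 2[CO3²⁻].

CA = 3.04 mmol/kg

[CO2*] = KH · pCO2 = 10^(−1.54) × 2360×10^-6 = 6.806×10^-5 mol/kg
α₀ = 1/(1 + K1/[H⁺] + K1K2/[H⁺]²) = 1/(1 + 10^+1.64 + 10^-0.27) = 0.02213
DIC = [CO2*]/α₀ = 6.806×10^-5 / 0.02213 = 3.076 mmol/kg
CA = (α₁ + 2α₂)·DIC = (0.9660 + 2×0.01188) × 3.076 = 3.04 mmol/kg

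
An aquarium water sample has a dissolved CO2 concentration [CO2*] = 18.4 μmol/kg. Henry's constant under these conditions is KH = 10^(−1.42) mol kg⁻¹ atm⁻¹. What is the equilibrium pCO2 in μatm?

pCO2 = 484 μatm

KH = 10^(−1.42) = 3.802×10^-2 mol kg⁻¹ atm⁻¹
pCO2 = [CO2*]/KH = 18.4×10^-6 / 3.802×10^-2 = 4.84×10^-4 atm = 484 μatm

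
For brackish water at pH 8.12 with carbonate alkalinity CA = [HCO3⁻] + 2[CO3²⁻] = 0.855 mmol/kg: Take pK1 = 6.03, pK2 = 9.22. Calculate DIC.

DIC = 0.802 mmol/kg

CA = [HCO3⁻] + 2[CO3²⁻] = (α₁ + 2α₂)·DIC
At pH 8.12: [H⁺]/K1 = 10^-2.09 = 0.0081283, K2/[H⁺] = 10^-1.10 = 0.079433
α₁ = 1/(1 + 0.0081283 + 0.079433) = 1/1.0876 = 0.9195; α₂ = α₁·K2/[H⁺] = 0.07304
α₁ + 2α₂ = 1.0656
DIC = CA / (α₁ + 2α₂) = 0.855 / 1.0656 = 0.802 mmol/kg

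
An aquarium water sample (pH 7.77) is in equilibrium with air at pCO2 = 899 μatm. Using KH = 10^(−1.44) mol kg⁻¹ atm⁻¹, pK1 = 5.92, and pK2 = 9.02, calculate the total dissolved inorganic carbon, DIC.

DIC = 2.47 mmol/kg

[CO2*] = KH · pCO2 = 10^(−1.44) × 899×10^-6 = 3.264×10^-5 mol/kg
α₀ = 1/(1 + K1/[H⁺] + K1K2/[H⁺]²) = 1/(1 + 10^+1.85 + 10^+0.60) = 0.01320
DIC = [CO2*]/α₀ = 3.264×10^-5 / 0.01320 = 2.47 mmol/kg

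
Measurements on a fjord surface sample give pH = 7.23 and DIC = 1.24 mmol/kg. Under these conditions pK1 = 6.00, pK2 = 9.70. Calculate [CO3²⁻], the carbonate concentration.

α₂ = 1 / (1 + [H⁺]/K2 + [H⁺]²/(K1K2)) = 1 / (1 + 10^+2.47 + 10^+1.24)
   = 1 / (1 + 295.12 + 17.378) = 1/313.50 = 0.003190
[CO3²⁻] = α₂ × DIC = 0.003190 × 1.24 = 0.00396 mmol/kg = 3.96 μmol/kg

[CO3²⁻] = 3.96 μmol/kg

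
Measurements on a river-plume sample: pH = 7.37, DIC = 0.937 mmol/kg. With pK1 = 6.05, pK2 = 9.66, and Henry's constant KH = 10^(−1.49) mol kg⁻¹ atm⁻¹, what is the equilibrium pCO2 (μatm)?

α₀ = 1 / (1 + K1/[H⁺] + K1K2/[H⁺]²) = 1 / (1 + 10^+1.32 + 10^-0.97)
   = 1 / (1 + 20.893 + 0.10715) = 1/22.000 = 0.04545
[CO2*] = α₀ × DIC = 0.04545 × 0.937 = 0.04259 mmol/kg
pCO2 = [CO2*]/KH = 4.259×10^-5 / 3.236×10^-2 = 1320 μatm

pCO2 = 1320 μatm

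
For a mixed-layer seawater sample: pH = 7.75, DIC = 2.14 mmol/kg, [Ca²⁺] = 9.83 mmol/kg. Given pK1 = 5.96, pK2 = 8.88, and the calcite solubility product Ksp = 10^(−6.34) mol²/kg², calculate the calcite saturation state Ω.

α₂ = 1 / (1 + [H⁺]/K2 + [H⁺]²/(K1K2)) = 1 / (1 + 10^+1.13 + 10^-0.66)
   = 1 / (1 + 13.490 + 0.21878) = 1/14.708 = 0.06799
[CO3²⁻] = α₂ × DIC = 0.06799 × 2.14 = 0.1455 mmol/kg
Ksp = 10^(−6.34) = 4.571×10^-7
Ω = [Ca²⁺][CO3²⁻]/Ksp = (9.83×10^-3)(1.455×10^-4) / 4.571×10^-7 = 3.13

Ω = 3.13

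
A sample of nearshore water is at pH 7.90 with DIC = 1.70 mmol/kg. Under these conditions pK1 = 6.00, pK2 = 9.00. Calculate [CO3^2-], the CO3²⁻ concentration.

α₂ = 1 / (1 + [H⁺]/K2 + [H⁺]²/(K1K2)) = 1 / (1 + 10^+1.10 + 10^-0.80)
   = 1 / (1 + 12.589 + 0.15849) = 1/13.748 = 0.07274
[CO3²⁻] = α₂ × DIC = 0.07274 × 1.70 = 0.124 mmol/kg

[CO3²⁻] = 0.124 mmol/kg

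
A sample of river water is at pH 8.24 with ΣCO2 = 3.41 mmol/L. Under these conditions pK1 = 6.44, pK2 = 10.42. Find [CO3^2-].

α₂ = 1 / (1 + [H⁺]/K2 + [H⁺]²/(K1K2)) = 1 / (1 + 10^+2.18 + 10^+0.38)
   = 1 / (1 + 151.36 + 2.3988) = 1/154.75 = 0.006462
[CO3²⁻] = α₂ × DIC = 0.006462 × 3.41 = 0.0220 mmol/L

[CO3²⁻] = 0.0220 mmol/L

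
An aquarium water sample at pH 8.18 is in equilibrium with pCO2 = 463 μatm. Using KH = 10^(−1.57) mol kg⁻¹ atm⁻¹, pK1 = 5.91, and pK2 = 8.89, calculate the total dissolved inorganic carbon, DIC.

[CO2*] = KH · pCO2 = 10^(−1.57) × 463×10^-6 = 1.246×10^-5 mol/kg
α₀ = 1/(1 + K1/[H⁺] + K1K2/[H⁺]²) = 1/(1 + 10^+2.27 + 10^+1.56) = 0.004474
DIC = [CO2*]/α₀ = 1.246×10^-5 / 0.004474 = 2.79 mmol/kg

DIC = 2.79 mmol/kg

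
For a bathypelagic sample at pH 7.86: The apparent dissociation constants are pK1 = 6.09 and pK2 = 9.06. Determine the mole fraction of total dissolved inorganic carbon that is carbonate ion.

α₂ = 1 / (1 + [H⁺]/K2 + [H⁺]²/(K1K2)) = 1 / (1 + 10^+1.20 + 10^-0.57)
   = 1 / (1 + 15.849 + 0.26915) = 1/17.118 = 0.05842

α₂ = 0.0584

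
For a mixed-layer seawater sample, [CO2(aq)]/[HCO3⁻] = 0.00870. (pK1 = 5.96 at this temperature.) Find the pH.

From K1 = [H⁺][HCO3⁻]/[CO2(aq)]:  pH = pK1 − log₁₀([CO2(aq)]/[HCO3⁻])
log₁₀(0.00870) = -2.060
pH = 5.96 − (-2.060) = 8.02

pH = 8.02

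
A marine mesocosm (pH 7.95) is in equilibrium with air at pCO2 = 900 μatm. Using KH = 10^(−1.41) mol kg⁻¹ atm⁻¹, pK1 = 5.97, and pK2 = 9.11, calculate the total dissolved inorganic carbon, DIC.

[CO2*] = KH · pCO2 = 10^(−1.41) × 900×10^-6 = 3.501×10^-5 mol/kg
α₀ = 1/(1 + K1/[H⁺] + K1K2/[H⁺]²) = 1/(1 + 10^+1.98 + 10^+0.82) = 0.009699
DIC = [CO2*]/α₀ = 3.501×10^-5 / 0.009699 = 3.61 mmol/kg

DIC = 3.61 mmol/kg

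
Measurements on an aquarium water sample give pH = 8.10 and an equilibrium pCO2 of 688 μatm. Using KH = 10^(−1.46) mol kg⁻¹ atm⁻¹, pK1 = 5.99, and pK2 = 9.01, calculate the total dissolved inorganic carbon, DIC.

[CO2*] = KH · pCO2 = 10^(−1.46) × 688×10^-6 = 2.386×10^-5 mol/kg
α₀ = 1/(1 + K1/[H⁺] + K1K2/[H⁺]²) = 1/(1 + 10^+2.11 + 10^+1.20) = 0.006865
DIC = [CO2*]/α₀ = 2.386×10^-5 / 0.006865 = 3.48 mmol/kg

DIC = 3.48 mmol/kg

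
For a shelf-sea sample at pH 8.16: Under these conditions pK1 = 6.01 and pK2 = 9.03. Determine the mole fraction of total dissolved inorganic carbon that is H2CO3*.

α₀ = 0.00620

α₀ = 1 / (1 + K1/[H⁺] + K1K2/[H⁺]²) = 1 / (1 + 10^+2.15 + 10^+1.28)
   = 1 / (1 + 141.25 + 19.055) = 1/161.31 = 0.006199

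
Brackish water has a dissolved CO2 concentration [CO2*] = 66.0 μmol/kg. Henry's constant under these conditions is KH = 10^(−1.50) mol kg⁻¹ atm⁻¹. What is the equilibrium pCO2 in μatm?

pCO2 = 2090 μatm

KH = 10^(−1.50) = 3.162×10^-2 mol kg⁻¹ atm⁻¹
pCO2 = [CO2*]/KH = 66.0×10^-6 / 3.162×10^-2 = 2.09×10^-3 atm = 2090 μatm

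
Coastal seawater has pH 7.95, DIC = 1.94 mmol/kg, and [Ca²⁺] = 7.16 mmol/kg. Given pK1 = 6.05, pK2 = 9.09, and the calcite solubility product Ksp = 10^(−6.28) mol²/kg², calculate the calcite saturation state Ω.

Ω = 1.77

α₂ = 1 / (1 + [H⁺]/K2 + [H⁺]²/(K1K2)) = 1 / (1 + 10^+1.14 + 10^-0.76)
   = 1 / (1 + 13.804 + 0.17378) = 1/14.978 = 0.06677
[CO3²⁻] = α₂ × DIC = 0.06677 × 1.94 = 0.1295 mmol/kg
Ksp = 10^(−6.28) = 5.248×10^-7
Ω = [Ca²⁺][CO3²⁻]/Ksp = (7.16×10^-3)(1.295×10^-4) / 5.248×10^-7 = 1.77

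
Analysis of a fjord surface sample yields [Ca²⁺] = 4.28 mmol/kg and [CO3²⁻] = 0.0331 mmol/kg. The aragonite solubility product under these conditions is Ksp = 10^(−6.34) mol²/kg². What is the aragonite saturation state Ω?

Ω = 0.310

Ksp = 10^(−6.34) = 4.571×10^-7
Ω = [Ca²⁺][CO3²⁻]/Ksp = (4.28×10^-3)(0.0331×10^-3) / 4.571×10^-7 = 0.310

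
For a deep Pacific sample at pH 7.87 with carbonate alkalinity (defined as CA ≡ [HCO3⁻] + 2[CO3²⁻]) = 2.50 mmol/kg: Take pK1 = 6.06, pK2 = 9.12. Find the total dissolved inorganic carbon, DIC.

CA = [HCO3⁻] + 2[CO3²⁻] = (α₁ + 2α₂)·DIC
At pH 7.87: [H⁺]/K1 = 10^-1.81 = 0.015488, K2/[H⁺] = 10^-1.25 = 0.056234
α₁ = 1/(1 + 0.015488 + 0.056234) = 1/1.0717 = 0.9331; α₂ = α₁·K2/[H⁺] = 0.05247
α₁ + 2α₂ = 1.0380
DIC = CA / (α₁ + 2α₂) = 2.50 / 1.0380 = 2.41 mmol/kg

DIC = 2.41 mmol/kg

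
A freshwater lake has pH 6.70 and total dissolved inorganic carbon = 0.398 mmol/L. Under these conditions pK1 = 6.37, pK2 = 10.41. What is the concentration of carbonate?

α₂ = 1 / (1 + [H⁺]/K2 + [H⁺]²/(K1K2)) = 1 / (1 + 10^+3.71 + 10^+3.38)
   = 1 / (1 + 5128.6 + 2398.8) = 1/7528.4 = 0.0001328
[CO3²⁻] = α₂ × DIC = 0.0001328 × 0.398 = 5.29×10^-5 mmol/L = 0.0529 μmol/L

[CO3²⁻] = 0.0529 μmol/L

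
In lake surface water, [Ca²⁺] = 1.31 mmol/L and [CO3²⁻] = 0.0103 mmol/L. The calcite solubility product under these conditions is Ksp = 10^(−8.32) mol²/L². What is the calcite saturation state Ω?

Ω = 2.82

Ksp = 10^(−8.32) = 4.786×10^-9
Ω = [Ca²⁺][CO3²⁻]/Ksp = (1.31×10^-3)(0.0103×10^-3) / 4.786×10^-9 = 2.82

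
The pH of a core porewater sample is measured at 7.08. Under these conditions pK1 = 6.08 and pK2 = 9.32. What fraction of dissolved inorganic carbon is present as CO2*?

α₀ = 0.0904

α₀ = 1 / (1 + K1/[H⁺] + K1K2/[H⁺]²) = 1 / (1 + 10^+1.00 + 10^-1.24)
   = 1 / (1 + 10.000 + 0.057544) = 1/11.058 = 0.09044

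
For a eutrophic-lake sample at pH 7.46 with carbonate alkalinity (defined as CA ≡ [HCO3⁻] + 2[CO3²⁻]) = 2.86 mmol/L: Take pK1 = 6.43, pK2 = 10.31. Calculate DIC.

CA = [HCO3⁻] + 2[CO3²⁻] = (α₁ + 2α₂)·DIC
At pH 7.46: [H⁺]/K1 = 10^-1.03 = 0.093325, K2/[H⁺] = 10^-2.85 = 0.0014125
α₁ = 1/(1 + 0.093325 + 0.0014125) = 1/1.0947 = 0.9135; α₂ = α₁·K2/[H⁺] = 0.001290
α₁ + 2α₂ = 0.9160
DIC = CA / (α₁ + 2α₂) = 2.86 / 0.9160 = 3.12 mmol/L

DIC = 3.12 mmol/L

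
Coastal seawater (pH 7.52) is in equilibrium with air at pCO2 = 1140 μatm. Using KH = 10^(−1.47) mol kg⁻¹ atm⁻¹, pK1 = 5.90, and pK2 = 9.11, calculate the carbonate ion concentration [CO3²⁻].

[CO2*] = KH · pCO2 = 10^(−1.47) × 1140×10^-6 = 3.863×10^-5 mol/kg
α₀ = 1/(1 + K1/[H⁺] + K1K2/[H⁺]²) = 1/(1 + 10^+1.62 + 10^+0.03) = 0.02285
DIC = [CO2*]/α₀ = 3.863×10^-5 / 0.02285 = 1.690 mmol/kg
[CO3²⁻] = α₂·DIC; α₂ = 0.02449, so [CO3²⁻] = 0.02449 × 1.690 = 0.0414 mmol/kg

[CO3²⁻] = 0.0414 mmol/kg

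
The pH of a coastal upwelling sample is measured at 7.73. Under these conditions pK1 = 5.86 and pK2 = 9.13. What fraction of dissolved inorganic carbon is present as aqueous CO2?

α₀ = 1 / (1 + K1/[H⁺] + K1K2/[H⁺]²) = 1 / (1 + 10^+1.87 + 10^+0.47)
   = 1 / (1 + 74.131 + 2.9512) = 1/78.082 = 0.01281

α₀ = 0.0128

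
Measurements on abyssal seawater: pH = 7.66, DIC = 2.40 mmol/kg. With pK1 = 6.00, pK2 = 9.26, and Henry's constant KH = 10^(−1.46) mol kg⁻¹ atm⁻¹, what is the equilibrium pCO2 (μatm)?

pCO2 = 1450 μatm

α₀ = 1 / (1 + K1/[H⁺] + K1K2/[H⁺]²) = 1 / (1 + 10^+1.66 + 10^+0.06)
   = 1 / (1 + 45.709 + 1.1482) = 1/47.857 = 0.02090
[CO2*] = α₀ × DIC = 0.02090 × 2.40 = 0.05015 mmol/kg
pCO2 = [CO2*]/KH = 5.015×10^-5 / 3.467×10^-2 = 1450 μatm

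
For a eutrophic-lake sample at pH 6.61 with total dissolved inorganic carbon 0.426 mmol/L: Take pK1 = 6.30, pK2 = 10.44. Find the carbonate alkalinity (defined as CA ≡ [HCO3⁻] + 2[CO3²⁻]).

CA = [HCO3⁻] + 2[CO3²⁻] = (α₁ + 2α₂)·DIC
At pH 6.61: [H⁺]/K1 = 10^-0.31 = 0.48978, K2/[H⁺] = 10^-3.83 = 0.00014791
α₁ = 1/(1 + 0.48978 + 0.00014791) = 1/1.4899 = 0.6712; α₂ = α₁·K2/[H⁺] = 9.927×10^-5
α₁ + 2α₂ = 0.6714
CA = 0.6714 × 0.426 = 0.286 mmol/L

CA = 0.286 mmol/L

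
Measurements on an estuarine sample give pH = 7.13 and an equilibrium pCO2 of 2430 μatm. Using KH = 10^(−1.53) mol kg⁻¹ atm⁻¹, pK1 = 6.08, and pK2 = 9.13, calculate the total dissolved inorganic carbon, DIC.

DIC = 0.884 mmol/kg

[CO2*] = KH · pCO2 = 10^(−1.53) × 2430×10^-6 = 7.171×10^-5 mol/kg
α₀ = 1/(1 + K1/[H⁺] + K1K2/[H⁺]²) = 1/(1 + 10^+1.05 + 10^-0.95) = 0.08109
DIC = [CO2*]/α₀ = 7.171×10^-5 / 0.08109 = 0.884 mmol/kg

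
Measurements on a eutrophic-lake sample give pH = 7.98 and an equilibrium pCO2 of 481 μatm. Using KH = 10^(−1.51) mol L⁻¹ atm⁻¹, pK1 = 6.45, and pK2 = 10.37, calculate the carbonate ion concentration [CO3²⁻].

[CO3²⁻] = 2.05 μmol/L

[CO2*] = KH · pCO2 = 10^(−1.51) × 481×10^-6 = 1.486×10^-5 mol/L
α₀ = 1/(1 + K1/[H⁺] + K1K2/[H⁺]²) = 1/(1 + 10^+1.53 + 10^-0.86) = 0.02855
DIC = [CO2*]/α₀ = 1.486×10^-5 / 0.02855 = 0.5206 mmol/L
[CO3²⁻] = α₂·DIC; α₂ = 0.003941, so [CO3²⁻] = 0.003941 × 0.5206 = 0.00205 mmol/L = 2.05 μmol/L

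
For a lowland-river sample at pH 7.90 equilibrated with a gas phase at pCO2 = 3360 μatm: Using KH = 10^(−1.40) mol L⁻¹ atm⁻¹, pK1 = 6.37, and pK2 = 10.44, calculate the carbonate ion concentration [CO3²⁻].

[CO2*] = KH · pCO2 = 10^(−1.40) × 3360×10^-6 = 1.338×10^-4 mol/L
α₀ = 1/(1 + K1/[H⁺] + K1K2/[H⁺]²) = 1/(1 + 10^+1.53 + 10^-1.01) = 0.02859
DIC = [CO2*]/α₀ = 1.338×10^-4 / 0.02859 = 4.679 mmol/L
[CO3²⁻] = α₂·DIC; α₂ = 0.002794, so [CO3²⁻] = 0.002794 × 4.679 = 0.0131 mmol/L = 13.1 μmol/L

[CO3²⁻] = 13.1 μmol/L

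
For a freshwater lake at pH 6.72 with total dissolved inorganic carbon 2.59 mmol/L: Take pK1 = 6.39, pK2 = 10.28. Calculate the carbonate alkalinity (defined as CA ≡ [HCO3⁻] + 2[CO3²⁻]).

CA = 1.77 mmol/L

CA = [HCO3⁻] + 2[CO3²⁻] = (α₁ + 2α₂)·DIC
At pH 6.72: [H⁺]/K1 = 10^-0.33 = 0.46774, K2/[H⁺] = 10^-3.56 = 0.00027542
α₁ = 1/(1 + 0.46774 + 0.00027542) = 1/1.4680 = 0.6812; α₂ = α₁·K2/[H⁺] = 0.0001876
α₁ + 2α₂ = 0.6816
CA = 0.6816 × 2.59 = 1.77 mmol/L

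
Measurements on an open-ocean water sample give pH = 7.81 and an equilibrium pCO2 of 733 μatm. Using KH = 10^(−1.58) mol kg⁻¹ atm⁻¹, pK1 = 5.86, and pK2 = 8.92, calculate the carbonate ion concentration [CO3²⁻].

[CO3²⁻] = 0.133 mmol/kg

[CO2*] = KH · pCO2 = 10^(−1.58) × 733×10^-6 = 1.928×10^-5 mol/kg
α₀ = 1/(1 + K1/[H⁺] + K1K2/[H⁺]²) = 1/(1 + 10^+1.95 + 10^+0.84) = 0.01030
DIC = [CO2*]/α₀ = 1.928×10^-5 / 0.01030 = 1.871 mmol/kg
[CO3²⁻] = α₂·DIC; α₂ = 0.07129, so [CO3²⁻] = 0.07129 × 1.871 = 0.133 mmol/kg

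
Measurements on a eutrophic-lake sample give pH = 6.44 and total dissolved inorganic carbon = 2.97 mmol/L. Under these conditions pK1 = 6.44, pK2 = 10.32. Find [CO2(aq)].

α₀ = 1 / (1 + K1/[H⁺] + K1K2/[H⁺]²) = 1 / (1 + 10^+0.00 + 10^-3.88)
   = 1 / (1 + 1.0000 + 0.00013183) = 1/2.0001 = 0.5000
[CO2*] = α₀ × DIC = 0.5000 × 2.97 = 1.48 mmol/L

[CO2*] = 1.48 mmol/L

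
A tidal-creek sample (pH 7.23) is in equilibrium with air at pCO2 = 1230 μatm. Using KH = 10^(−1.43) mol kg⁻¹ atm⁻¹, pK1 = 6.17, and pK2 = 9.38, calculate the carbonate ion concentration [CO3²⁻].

[CO2*] = KH · pCO2 = 10^(−1.43) × 1230×10^-6 = 4.570×10^-5 mol/kg
α₀ = 1/(1 + K1/[H⁺] + K1K2/[H⁺]²) = 1/(1 + 10^+1.06 + 10^-1.09) = 0.07960
DIC = [CO2*]/α₀ = 4.570×10^-5 / 0.07960 = 0.5741 mmol/kg
[CO3²⁻] = α₂·DIC; α₂ = 0.006470, so [CO3²⁻] = 0.006470 × 0.5741 = 0.00371 mmol/kg = 3.71 μmol/kg

[CO3²⁻] = 3.71 μmol/kg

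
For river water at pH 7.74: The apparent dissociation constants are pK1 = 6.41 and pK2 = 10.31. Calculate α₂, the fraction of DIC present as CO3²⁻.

α₂ = 1 / (1 + [H⁺]/K2 + [H⁺]²/(K1K2)) = 1 / (1 + 10^+2.57 + 10^+1.24)
   = 1 / (1 + 371.54 + 17.378) = 1/389.91 = 0.002565

α₂ = 0.00256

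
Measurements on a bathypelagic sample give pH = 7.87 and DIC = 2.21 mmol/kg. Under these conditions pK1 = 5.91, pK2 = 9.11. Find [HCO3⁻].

[HCO3⁻] = 2.07 mmol/kg

α₁ = 1 / (1 + [H⁺]/K1 + K2/[H⁺]) = 1 / (1 + 10^-1.96 + 10^-1.24)
   = 1 / (1 + 0.010965 + 0.057544) = 1/1.0685 = 0.9359
[HCO3⁻] = α₁ × DIC = 0.9359 × 2.21 = 2.07 mmol/kg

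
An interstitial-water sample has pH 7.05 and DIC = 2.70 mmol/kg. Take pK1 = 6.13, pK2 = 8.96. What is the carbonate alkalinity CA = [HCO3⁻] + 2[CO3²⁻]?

CA = 2.44 mmol/kg

CA = [HCO3⁻] + 2[CO3²⁻] = (α₁ + 2α₂)·DIC
At pH 7.05: [H⁺]/K1 = 10^-0.92 = 0.12023, K2/[H⁺] = 10^-1.91 = 0.012303
α₁ = 1/(1 + 0.12023 + 0.012303) = 1/1.1325 = 0.8830; α₂ = α₁·K2/[H⁺] = 0.01086
α₁ + 2α₂ = 0.9047
CA = 0.9047 × 2.70 = 2.44 mmol/kg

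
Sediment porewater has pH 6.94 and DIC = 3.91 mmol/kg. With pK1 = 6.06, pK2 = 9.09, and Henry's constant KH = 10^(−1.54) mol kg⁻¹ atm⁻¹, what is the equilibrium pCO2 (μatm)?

α₀ = 1 / (1 + K1/[H⁺] + K1K2/[H⁺]²) = 1 / (1 + 10^+0.88 + 10^-1.27)
   = 1 / (1 + 7.5858 + 0.053703) = 1/8.6395 = 0.1157
[CO2*] = α₀ × DIC = 0.1157 × 3.91 = 0.4526 mmol/kg
pCO2 = [CO2*]/KH = 4.526×10^-4 / 2.884×10^-2 = 1.57×10^4 μatm

pCO2 = 1.57×10^4 μatm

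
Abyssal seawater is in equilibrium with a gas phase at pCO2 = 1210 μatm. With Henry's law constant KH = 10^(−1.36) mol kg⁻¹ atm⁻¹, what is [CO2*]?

KH = 10^(−1.36) = 4.365×10^-2 mol kg⁻¹ atm⁻¹
[CO2*] = KH · pCO2 = 4.365×10^-2 × 1210×10^-6 atm = 5.28×10^-5 mol/kg

[CO2*] = 52.8 μmol/kg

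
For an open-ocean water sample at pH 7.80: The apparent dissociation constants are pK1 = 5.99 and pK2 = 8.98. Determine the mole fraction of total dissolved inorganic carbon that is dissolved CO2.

α₀ = 1 / (1 + K1/[H⁺] + K1K2/[H⁺]²) = 1 / (1 + 10^+1.81 + 10^+0.63)
   = 1 / (1 + 64.565 + 4.2658) = 1/69.831 = 0.01432

α₀ = 0.0143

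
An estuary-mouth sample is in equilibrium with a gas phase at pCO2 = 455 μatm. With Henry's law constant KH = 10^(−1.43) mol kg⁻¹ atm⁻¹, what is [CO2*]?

KH = 10^(−1.43) = 3.715×10^-2 mol kg⁻¹ atm⁻¹
[CO2*] = KH · pCO2 = 3.715×10^-2 × 455×10^-6 atm = 1.69×10^-5 mol/kg

[CO2*] = 16.9 μmol/kg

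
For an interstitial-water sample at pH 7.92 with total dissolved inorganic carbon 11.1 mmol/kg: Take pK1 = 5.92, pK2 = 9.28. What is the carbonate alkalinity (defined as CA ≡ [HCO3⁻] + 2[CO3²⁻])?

CA = 11.5 mmol/kg

CA = [HCO3⁻] + 2[CO3²⁻] = (α₁ + 2α₂)·DIC
At pH 7.92: [H⁺]/K1 = 10^-2.00 = 0.010000, K2/[H⁺] = 10^-1.36 = 0.043652
α₁ = 1/(1 + 0.010000 + 0.043652) = 1/1.0537 = 0.9491; α₂ = α₁·K2/[H⁺] = 0.04143
α₁ + 2α₂ = 1.0319
CA = 1.0319 × 11.1 = 11.5 mmol/kg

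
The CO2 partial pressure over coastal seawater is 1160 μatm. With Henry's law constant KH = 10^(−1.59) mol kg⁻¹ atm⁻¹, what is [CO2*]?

[CO2*] = 29.8 μmol/kg

KH = 10^(−1.59) = 2.570×10^-2 mol kg⁻¹ atm⁻¹
[CO2*] = KH · pCO2 = 2.570×10^-2 × 1160×10^-6 atm = 2.98×10^-5 mol/kg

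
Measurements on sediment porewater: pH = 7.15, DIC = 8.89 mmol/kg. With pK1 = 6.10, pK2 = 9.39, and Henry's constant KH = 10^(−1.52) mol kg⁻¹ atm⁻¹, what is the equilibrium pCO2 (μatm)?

pCO2 = 2.40×10^4 μatm

α₀ = 1 / (1 + K1/[H⁺] + K1K2/[H⁺]²) = 1 / (1 + 10^+1.05 + 10^-1.19)
   = 1 / (1 + 11.220 + 0.064565) = 1/12.285 = 0.08140
[CO2*] = α₀ × DIC = 0.08140 × 8.89 = 0.7237 mmol/kg
pCO2 = [CO2*]/KH = 7.237×10^-4 / 3.020×10^-2 = 2.40×10^4 μatm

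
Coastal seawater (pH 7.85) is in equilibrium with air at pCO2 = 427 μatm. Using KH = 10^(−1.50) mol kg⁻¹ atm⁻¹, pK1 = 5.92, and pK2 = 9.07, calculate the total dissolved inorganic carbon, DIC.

[CO2*] = KH · pCO2 = 10^(−1.50) × 427×10^-6 = 1.350×10^-5 mol/kg
α₀ = 1/(1 + K1/[H⁺] + K1K2/[H⁺]²) = 1/(1 + 10^+1.93 + 10^+0.71) = 0.01096
DIC = [CO2*]/α₀ = 1.350×10^-5 / 0.01096 = 1.23 mmol/kg

DIC = 1.23 mmol/kg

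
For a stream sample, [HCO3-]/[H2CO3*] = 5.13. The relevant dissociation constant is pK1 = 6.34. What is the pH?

pH = 7.05

From K1 = [H⁺][HCO3-]/[H2CO3*]:  pH = pK1 + log₁₀([HCO3-]/[H2CO3*])
log₁₀(5.13) = +0.710
pH = 6.34 + (+0.710) = 7.05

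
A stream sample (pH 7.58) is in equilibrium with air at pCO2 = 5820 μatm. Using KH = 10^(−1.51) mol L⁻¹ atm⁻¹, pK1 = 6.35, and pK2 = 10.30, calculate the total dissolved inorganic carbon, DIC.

DIC = 3.24 mmol/L

[CO2*] = KH · pCO2 = 10^(−1.51) × 5820×10^-6 = 1.799×10^-4 mol/L
α₀ = 1/(1 + K1/[H⁺] + K1K2/[H⁺]²) = 1/(1 + 10^+1.23 + 10^-1.49) = 0.05551
DIC = [CO2*]/α₀ = 1.799×10^-4 / 0.05551 = 3.24 mmol/L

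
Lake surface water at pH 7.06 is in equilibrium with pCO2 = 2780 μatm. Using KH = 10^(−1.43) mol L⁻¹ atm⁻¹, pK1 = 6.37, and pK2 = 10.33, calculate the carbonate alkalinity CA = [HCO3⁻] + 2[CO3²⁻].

[CO2*] = KH · pCO2 = 10^(−1.43) × 2780×10^-6 = 1.033×10^-4 mol/L
α₀ = 1/(1 + K1/[H⁺] + K1K2/[H⁺]²) = 1/(1 + 10^+0.69 + 10^-2.58) = 0.1695
DIC = [CO2*]/α₀ = 1.033×10^-4 / 0.1695 = 0.6094 mmol/L
CA = (α₁ + 2α₂)·DIC = (0.8301 + 2×0.0004458) × 0.6094 = 0.506 mmol/L

CA = 0.506 mmol/L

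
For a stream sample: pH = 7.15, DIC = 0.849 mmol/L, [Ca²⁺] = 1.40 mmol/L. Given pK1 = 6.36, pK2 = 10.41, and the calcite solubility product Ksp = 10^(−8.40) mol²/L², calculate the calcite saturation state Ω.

Ω = 0.141

α₂ = 1 / (1 + [H⁺]/K2 + [H⁺]²/(K1K2)) = 1 / (1 + 10^+3.26 + 10^+2.47)
   = 1 / (1 + 1819.7 + 295.12) = 1/2115.8 = 0.0004726
[CO3²⁻] = α₂ × DIC = 0.0004726 × 0.849 = 0.0004013 mmol/L = 0.4013 μmol/L
Ksp = 10^(−8.40) = 3.981×10^-9
Ω = [Ca²⁺][CO3²⁻]/Ksp = (1.40×10^-3)(4.013×10^-7) / 3.981×10^-9 = 0.141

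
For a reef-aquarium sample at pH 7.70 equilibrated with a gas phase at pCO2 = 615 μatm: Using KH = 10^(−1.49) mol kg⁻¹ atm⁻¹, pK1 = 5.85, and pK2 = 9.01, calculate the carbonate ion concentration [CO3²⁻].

[CO2*] = KH · pCO2 = 10^(−1.49) × 615×10^-6 = 1.990×10^-5 mol/kg
α₀ = 1/(1 + K1/[H⁺] + K1K2/[H⁺]²) = 1/(1 + 10^+1.85 + 10^+0.54) = 0.01329
DIC = [CO2*]/α₀ = 1.990×10^-5 / 0.01329 = 1.498 mmol/kg
[CO3²⁻] = α₂·DIC; α₂ = 0.04607, so [CO3²⁻] = 0.04607 × 1.498 = 0.0690 mmol/kg

[CO3²⁻] = 0.0690 mmol/kg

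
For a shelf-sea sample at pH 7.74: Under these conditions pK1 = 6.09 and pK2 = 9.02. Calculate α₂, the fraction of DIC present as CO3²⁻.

α₂ = 1 / (1 + [H⁺]/K2 + [H⁺]²/(K1K2)) = 1 / (1 + 10^+1.28 + 10^-0.37)
   = 1 / (1 + 19.055 + 0.42658) = 1/20.481 = 0.04883

α₂ = 0.0488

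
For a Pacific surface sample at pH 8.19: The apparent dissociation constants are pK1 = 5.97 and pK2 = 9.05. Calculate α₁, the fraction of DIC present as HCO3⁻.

α₁ = 0.874

α₁ = 1 / (1 + [H⁺]/K1 + K2/[H⁺]) = 1 / (1 + 10^-2.22 + 10^-0.86)
   = 1 / (1 + 0.0060256 + 0.13804) = 1/1.1441 = 0.8741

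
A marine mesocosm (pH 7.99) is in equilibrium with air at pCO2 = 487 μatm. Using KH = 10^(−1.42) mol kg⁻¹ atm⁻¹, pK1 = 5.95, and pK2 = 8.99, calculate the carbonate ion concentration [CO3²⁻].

[CO2*] = KH · pCO2 = 10^(−1.42) × 487×10^-6 = 1.852×10^-5 mol/kg
α₀ = 1/(1 + K1/[H⁺] + K1K2/[H⁺]²) = 1/(1 + 10^+2.04 + 10^+1.04) = 0.008223
DIC = [CO2*]/α₀ = 1.852×10^-5 / 0.008223 = 2.252 mmol/kg
[CO3²⁻] = α₂·DIC; α₂ = 0.09016, so [CO3²⁻] = 0.09016 × 2.252 = 0.203 mmol/kg

[CO3²⁻] = 0.203 mmol/kg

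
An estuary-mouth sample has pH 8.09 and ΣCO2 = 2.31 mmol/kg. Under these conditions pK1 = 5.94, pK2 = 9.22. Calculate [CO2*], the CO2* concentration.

α₀ = 1 / (1 + K1/[H⁺] + K1K2/[H⁺]²) = 1 / (1 + 10^+2.15 + 10^+1.02)
   = 1 / (1 + 141.25 + 10.471) = 1/152.73 = 0.006548
[CO2*] = α₀ × DIC = 0.006548 × 2.31 = 0.0151 mmol/kg = 15.1 μmol/kg

[CO2*] = 15.1 μmol/kg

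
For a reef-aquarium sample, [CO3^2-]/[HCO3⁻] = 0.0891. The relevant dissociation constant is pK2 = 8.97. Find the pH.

pH = 7.92

From K2 = [H⁺][CO3^2-]/[HCO3⁻]:  pH = pK2 + log₁₀([CO3^2-]/[HCO3⁻])
log₁₀(0.0891) = -1.050
pH = 8.97 + (-1.050) = 7.92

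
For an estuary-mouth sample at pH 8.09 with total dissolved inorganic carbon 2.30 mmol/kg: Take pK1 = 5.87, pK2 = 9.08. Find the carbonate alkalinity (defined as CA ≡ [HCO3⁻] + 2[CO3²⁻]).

CA = 2.50 mmol/kg

CA = [HCO3⁻] + 2[CO3²⁻] = (α₁ + 2α₂)·DIC
At pH 8.09: [H⁺]/K1 = 10^-2.22 = 0.0060256, K2/[H⁺] = 10^-0.99 = 0.10233
α₁ = 1/(1 + 0.0060256 + 0.10233) = 1/1.1084 = 0.9022; α₂ = α₁·K2/[H⁺] = 0.09233
α₁ + 2α₂ = 1.0869
CA = 1.0869 × 2.30 = 2.50 mmol/kg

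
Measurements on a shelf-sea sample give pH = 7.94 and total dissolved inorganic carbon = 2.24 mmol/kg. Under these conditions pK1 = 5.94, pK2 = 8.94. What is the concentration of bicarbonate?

[HCO3⁻] = 2.02 mmol/kg

α₁ = 1 / (1 + [H⁺]/K1 + K2/[H⁺]) = 1 / (1 + 10^-2.00 + 10^-1.00)
   = 1 / (1 + 0.010000 + 0.10000) = 1/1.1100 = 0.9009
[HCO3⁻] = α₁ × DIC = 0.9009 × 2.24 = 2.02 mmol/kg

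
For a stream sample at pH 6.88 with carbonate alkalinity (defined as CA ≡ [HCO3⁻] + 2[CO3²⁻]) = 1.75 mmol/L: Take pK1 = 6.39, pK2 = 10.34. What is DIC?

CA = [HCO3⁻] + 2[CO3²⁻] = (α₁ + 2α₂)·DIC
At pH 6.88: [H⁺]/K1 = 10^-0.49 = 0.32359, K2/[H⁺] = 10^-3.46 = 0.00034674
α₁ = 1/(1 + 0.32359 + 0.00034674) = 1/1.3239 = 0.7553; α₂ = α₁·K2/[H⁺] = 0.0002619
α₁ + 2α₂ = 0.7558
DIC = CA / (α₁ + 2α₂) = 1.75 / 0.7558 = 2.32 mmol/L

DIC = 2.32 mmol/L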